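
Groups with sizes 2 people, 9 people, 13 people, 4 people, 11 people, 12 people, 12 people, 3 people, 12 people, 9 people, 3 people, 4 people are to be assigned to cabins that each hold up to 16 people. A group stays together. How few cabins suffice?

Total = 13 + 12 + 12 + 12 + 11 + 9 + 9 + 4 + 4 + 3 + 3 + 2 = 94 people.
Lower bound: ⌈94/16⌉ = 6 cabins.
Also, 7 groups each exceed 8 people, and no two of those can share a cabin, so at least 7 cabins are needed.
A packing using 7 cabins:
  cabin 1: 13 + 3 = 16
  cabin 2: 12 + 4 = 16
  cabin 3: 12 + 4 = 16
  cabin 4: 12 + 3 = 15
  cabin 5: 11 + 2 = 13
  cabin 6: 9 = 9
  cabin 7: 9 = 9
This matches the lower bound, so 7 is optimal.

7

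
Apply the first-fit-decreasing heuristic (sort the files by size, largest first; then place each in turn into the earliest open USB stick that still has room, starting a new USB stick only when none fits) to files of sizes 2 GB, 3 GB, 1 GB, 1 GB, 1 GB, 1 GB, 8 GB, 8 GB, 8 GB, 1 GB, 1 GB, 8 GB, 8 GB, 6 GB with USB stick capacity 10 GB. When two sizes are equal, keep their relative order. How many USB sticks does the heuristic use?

Sorted descending: 8, 8, 8, 8, 8, 6, 3, 2, 1, 1, 1, 1, 1, 1.
  8 → USB stick 1 (new)  [load 8/10]
  8 → USB stick 2 (new)  [load 8/10]
  8 → USB stick 3 (new)  [load 8/10]
  8 → USB stick 4 (new)  [load 8/10]
  8 → USB stick 5 (new)  [load 8/10]
  6 → USB stick 6 (new)  [load 6/10]
  3 → USB stick 6  [load 9/10]
  2 → USB stick 1  [load 10/10]
  1 → USB stick 2  [load 9/10]
  1 → USB stick 2  [load 10/10]
  1 → USB stick 3  [load 9/10]
  1 → USB stick 3  [load 10/10]
  1 → USB stick 4  [load 9/10]
  1 → USB stick 4  [load 10/10]
6 USB sticks opened.

6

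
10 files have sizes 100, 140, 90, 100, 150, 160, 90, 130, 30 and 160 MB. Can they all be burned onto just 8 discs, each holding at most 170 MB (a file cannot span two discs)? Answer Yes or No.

No

Total = 1150 MB; ⌈1150/170⌉ = 7.
9 files each exceed half the capacity and cannot share a disc, forcing at least 9 discs.
At least 9 discs are required, but only 8 are allowed.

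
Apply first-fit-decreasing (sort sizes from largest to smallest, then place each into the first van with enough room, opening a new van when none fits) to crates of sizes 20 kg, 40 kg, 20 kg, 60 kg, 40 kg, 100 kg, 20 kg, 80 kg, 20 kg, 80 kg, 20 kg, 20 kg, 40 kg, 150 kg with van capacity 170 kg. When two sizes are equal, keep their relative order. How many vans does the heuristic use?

5

Sorted descending: 150, 100, 80, 80, 60, 40, 40, 40, 20, 20, 20, 20, 20, 20.
  150 → van 1 (new)  [load 150/170]
  100 → van 2 (new)  [load 100/170]
  80 → van 3 (new)  [load 80/170]
  80 → van 3  [load 160/170]
  60 → van 2  [load 160/170]
  40 → van 4 (new)  [load 40/170]
  40 → van 4  [load 80/170]
  40 → van 4  [load 120/170]
  20 → van 1  [load 170/170]
  20 → van 4  [load 140/170]
  20 → van 4  [load 160/170]
  20 → van 5 (new)  [load 20/170]
  20 → van 5  [load 40/170]
  20 → van 5  [load 60/170]
5 vans opened.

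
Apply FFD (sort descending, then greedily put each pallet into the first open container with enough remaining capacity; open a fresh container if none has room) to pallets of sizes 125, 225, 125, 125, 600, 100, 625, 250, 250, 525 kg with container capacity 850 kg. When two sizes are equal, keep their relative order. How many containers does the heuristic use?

Sorted descending: 625, 600, 525, 250, 250, 225, 125, 125, 125, 100.
  625 → container 1 (new)  [load 625/850]
  600 → container 2 (new)  [load 600/850]
  525 → container 3 (new)  [load 525/850]
  250 → container 2  [load 850/850]
  250 → container 3  [load 775/850]
  225 → container 1  [load 850/850]
  125 → container 4 (new)  [load 125/850]
  125 → container 4  [load 250/850]
  125 → container 4  [load 375/850]
  100 → container 4  [load 475/850]
4 containers opened.

4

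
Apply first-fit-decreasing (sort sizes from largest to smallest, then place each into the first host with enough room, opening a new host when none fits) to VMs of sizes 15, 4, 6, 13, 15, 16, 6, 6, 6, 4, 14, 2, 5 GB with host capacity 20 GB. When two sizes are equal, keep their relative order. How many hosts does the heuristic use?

Sorted descending: 16, 15, 15, 14, 13, 6, 6, 6, 6, 5, 4, 4, 2.
  16 → host 1 (new)  [load 16/20]
  15 → host 2 (new)  [load 15/20]
  15 → host 3 (new)  [load 15/20]
  14 → host 4 (new)  [load 14/20]
  13 → host 5 (new)  [load 13/20]
  6 → host 4  [load 20/20]
  6 → host 5  [load 19/20]
  6 → host 6 (new)  [load 6/20]
  6 → host 6  [load 12/20]
  5 → host 2  [load 20/20]
  4 → host 1  [load 20/20]
  4 → host 3  [load 19/20]
  2 → host 6  [load 14/20]
6 hosts opened.

6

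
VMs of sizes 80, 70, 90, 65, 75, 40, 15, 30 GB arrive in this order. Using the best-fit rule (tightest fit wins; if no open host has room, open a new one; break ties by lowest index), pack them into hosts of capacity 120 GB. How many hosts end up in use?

5

  80 → host 1 (new)  [load 80/120]
  70 → host 2 (new)  [load 70/120]
  90 → host 3 (new)  [load 90/120]
  65 → host 4 (new)  [load 65/120]
  75 → host 5 (new)  [load 75/120]
  40 → host 1  [load 120/120]
  15 → host 3  [load 105/120]
  30 → host 5  [load 105/120]
5 hosts opened.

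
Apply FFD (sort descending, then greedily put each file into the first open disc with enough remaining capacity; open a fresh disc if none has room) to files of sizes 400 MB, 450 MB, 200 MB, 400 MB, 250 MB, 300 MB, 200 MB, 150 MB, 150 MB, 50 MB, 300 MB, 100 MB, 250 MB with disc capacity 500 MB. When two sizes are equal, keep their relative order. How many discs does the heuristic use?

7

Sorted descending: 450, 400, 400, 300, 300, 250, 250, 200, 200, 150, 150, 100, 50.
  450 → disc 1 (new)  [load 450/500]
  400 → disc 2 (new)  [load 400/500]
  400 → disc 3 (new)  [load 400/500]
  300 → disc 4 (new)  [load 300/500]
  300 → disc 5 (new)  [load 300/500]
  250 → disc 6 (new)  [load 250/500]
  250 → disc 6  [load 500/500]
  200 → disc 4  [load 500/500]
  200 → disc 5  [load 500/500]
  150 → disc 7 (new)  [load 150/500]
  150 → disc 7  [load 300/500]
  100 → disc 2  [load 500/500]
  50 → disc 1  [load 500/500]
7 discs opened.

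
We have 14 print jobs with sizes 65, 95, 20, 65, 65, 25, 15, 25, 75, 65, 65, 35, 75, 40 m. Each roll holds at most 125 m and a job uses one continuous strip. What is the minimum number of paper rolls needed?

Total = 95 + 75 + 75 + 65 + 65 + 65 + 65 + 65 + 40 + 35 + 25 + 25 + 20 + 15 = 730 m.
Lower bound: ⌈730/125⌉ = 6 paper rolls.
Also, 8 print jobs each exceed 125/2 m, and no two of those can share a roll, so at least 8 paper rolls are needed.
A packing using 8 paper rolls:
  roll 1: 95 + 25 = 120
  roll 2: 75 + 40 = 115
  roll 3: 75 + 35 + 15 = 125
  roll 4: 65 + 25 + 20 = 110
  roll 5: 65 = 65
  roll 6: 65 = 65
  roll 7: 65 = 65
  roll 8: 65 = 65
This matches the lower bound, so 8 is optimal.

8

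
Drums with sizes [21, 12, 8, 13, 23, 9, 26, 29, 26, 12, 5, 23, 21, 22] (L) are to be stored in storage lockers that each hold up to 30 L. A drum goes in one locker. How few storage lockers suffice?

10

Total = 29 + 26 + 26 + 23 + 23 + 22 + 21 + 21 + 13 + 12 + 12 + 9 + 8 + 5 = 250 L.
Lower bound: ⌈250/30⌉ = 9 storage lockers.
A packing using 10 storage lockers:
  locker 1: 29 = 29
  locker 2: 26 = 26
  locker 3: 26 = 26
  locker 4: 23 + 5 = 28
  locker 5: 23 = 23
  locker 6: 22 + 8 = 30
  locker 7: 21 + 9 = 30
  locker 8: 21 = 21
  locker 9: 13 + 12 = 25
  locker 10: 12 = 12
No arrangement into 9 storage lockers stays within capacity, so 10 is optimal.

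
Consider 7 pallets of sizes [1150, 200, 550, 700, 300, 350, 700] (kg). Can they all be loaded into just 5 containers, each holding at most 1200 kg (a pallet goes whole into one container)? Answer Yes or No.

A valid assignment using 4 containers:
  container 1: 1150 = 1150
  container 2: 700 + 350 = 1050
  container 3: 700 + 300 + 200 = 1200
  container 4: 550 = 550
That uses only 4 ≤ 5, so 5 containers are enough.

Yes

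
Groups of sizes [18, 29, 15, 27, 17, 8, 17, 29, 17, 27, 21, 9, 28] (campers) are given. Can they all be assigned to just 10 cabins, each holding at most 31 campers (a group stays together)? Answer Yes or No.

Total = 262 campers; ⌈262/31⌉ = 9.
10 groups each exceed half the capacity and cannot share a cabin, forcing at least 10 cabins.
The bound of 10 does not rule out 10, but exhaustive search shows no assignment into 10 cabins of capacity 31 campers exists — the minimum is 11.

No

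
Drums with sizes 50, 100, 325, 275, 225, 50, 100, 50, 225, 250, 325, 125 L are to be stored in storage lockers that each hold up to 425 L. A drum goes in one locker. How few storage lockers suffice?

6

Total = 325 + 325 + 275 + 250 + 225 + 225 + 125 + 100 + 100 + 50 + 50 + 50 = 2100 L.
Lower bound: ⌈2100/425⌉ = 5 storage lockers.
Also, 6 drums each exceed 425/2 L, and no two of those can share a locker, so at least 6 storage lockers are needed.
A packing using 6 storage lockers:
  locker 1: 325 + 100 = 425
  locker 2: 325 + 100 = 425
  locker 3: 275 + 125 = 400
  locker 4: 250 + 50 + 50 + 50 = 400
  locker 5: 225 = 225
  locker 6: 225 = 225
This matches the lower bound, so 6 is optimal.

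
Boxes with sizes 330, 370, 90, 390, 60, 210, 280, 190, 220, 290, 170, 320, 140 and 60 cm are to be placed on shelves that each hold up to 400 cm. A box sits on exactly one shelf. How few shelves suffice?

Total = 390 + 370 + 330 + 320 + 290 + 280 + 220 + 210 + 190 + 170 + 140 + 90 + 60 + 60 = 3120 cm.
Lower bound: ⌈3120/400⌉ = 8 shelves.
A packing using 9 shelves:
  shelf 1: 390 = 390
  shelf 2: 370 = 370
  shelf 3: 330 + 60 = 390
  shelf 4: 320 + 60 = 380
  shelf 5: 290 + 90 = 380
  shelf 6: 280 = 280
  shelf 7: 220 + 170 = 390
  shelf 8: 210 + 190 = 400
  shelf 9: 140 = 140
No arrangement into 8 shelves stays within capacity, so 9 is optimal.

9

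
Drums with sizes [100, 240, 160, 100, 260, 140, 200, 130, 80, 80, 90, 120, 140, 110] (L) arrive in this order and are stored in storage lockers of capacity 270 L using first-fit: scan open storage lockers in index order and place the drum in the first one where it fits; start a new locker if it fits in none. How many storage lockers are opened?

9

  100 → locker 1 (new)  [load 100/270]
  240 → locker 2 (new)  [load 240/270]
  160 → locker 1  [load 260/270]
  100 → locker 3 (new)  [load 100/270]
  260 → locker 4 (new)  [load 260/270]
  140 → locker 3  [load 240/270]
  200 → locker 5 (new)  [load 200/270]
  130 → locker 6 (new)  [load 130/270]
  80 → locker 6  [load 210/270]
  80 → locker 7 (new)  [load 80/270]
  90 → locker 7  [load 170/270]
  120 → locker 8 (new)  [load 120/270]
  140 → locker 8  [load 260/270]
  110 → locker 9 (new)  [load 110/270]
9 storage lockers opened.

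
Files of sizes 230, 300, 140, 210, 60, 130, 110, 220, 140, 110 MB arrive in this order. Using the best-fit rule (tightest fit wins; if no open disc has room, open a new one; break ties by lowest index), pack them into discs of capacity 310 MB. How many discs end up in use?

  230 → disc 1 (new)  [load 230/310]
  300 → disc 2 (new)  [load 300/310]
  140 → disc 3 (new)  [load 140/310]
  210 → disc 4 (new)  [load 210/310]
  60 → disc 1  [load 290/310]
  130 → disc 3  [load 270/310]
  110 → disc 5 (new)  [load 110/310]
  220 → disc 6 (new)  [load 220/310]
  140 → disc 5  [load 250/310]
  110 → disc 7 (new)  [load 110/310]
7 discs opened.

7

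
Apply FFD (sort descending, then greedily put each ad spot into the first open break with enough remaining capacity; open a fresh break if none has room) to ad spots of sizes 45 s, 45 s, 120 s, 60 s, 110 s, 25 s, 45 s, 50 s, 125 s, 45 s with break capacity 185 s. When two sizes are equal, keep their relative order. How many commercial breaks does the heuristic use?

4

Sorted descending: 125, 120, 110, 60, 50, 45, 45, 45, 45, 25.
  125 → break 1 (new)  [load 125/185]
  120 → break 2 (new)  [load 120/185]
  110 → break 3 (new)  [load 110/185]
  60 → break 1  [load 185/185]
  50 → break 2  [load 170/185]
  45 → break 3  [load 155/185]
  45 → break 4 (new)  [load 45/185]
  45 → break 4  [load 90/185]
  45 → break 4  [load 135/185]
  25 → break 3  [load 180/185]
4 commercial breaks opened.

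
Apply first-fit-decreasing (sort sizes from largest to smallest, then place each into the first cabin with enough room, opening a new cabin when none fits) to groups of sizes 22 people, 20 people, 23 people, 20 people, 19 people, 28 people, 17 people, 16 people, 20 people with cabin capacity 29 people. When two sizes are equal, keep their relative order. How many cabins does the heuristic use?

9

Sorted descending: 28, 23, 22, 20, 20, 20, 19, 17, 16.
  28 → cabin 1 (new)  [load 28/29]
  23 → cabin 2 (new)  [load 23/29]
  22 → cabin 3 (new)  [load 22/29]
  20 → cabin 4 (new)  [load 20/29]
  20 → cabin 5 (new)  [load 20/29]
  20 → cabin 6 (new)  [load 20/29]
  19 → cabin 7 (new)  [load 19/29]
  17 → cabin 8 (new)  [load 17/29]
  16 → cabin 9 (new)  [load 16/29]
9 cabins opened.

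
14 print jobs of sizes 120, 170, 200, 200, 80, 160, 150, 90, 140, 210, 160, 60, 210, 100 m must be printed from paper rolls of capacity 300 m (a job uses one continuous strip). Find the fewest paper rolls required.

Total = 210 + 210 + 200 + 200 + 170 + 160 + 160 + 150 + 140 + 120 + 100 + 90 + 80 + 60 = 2050 m.
Lower bound: ⌈2050/300⌉ = 7 paper rolls.
A packing using 8 paper rolls:
  roll 1: 210 + 90 = 300
  roll 2: 210 + 80 = 290
  roll 3: 200 + 100 = 300
  roll 4: 200 + 60 = 260
  roll 5: 170 + 120 = 290
  roll 6: 160 + 140 = 300
  roll 7: 160 = 160
  roll 8: 150 = 150
No arrangement into 7 paper rolls stays within capacity, so 8 is optimal.

8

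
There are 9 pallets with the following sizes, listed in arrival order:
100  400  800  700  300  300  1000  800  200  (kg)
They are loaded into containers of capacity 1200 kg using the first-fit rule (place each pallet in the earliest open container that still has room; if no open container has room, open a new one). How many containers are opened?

  100 → container 1 (new)  [load 100/1200]
  400 → container 1  [load 500/1200]
  800 → container 2 (new)  [load 800/1200]
  700 → container 1  [load 1200/1200]
  300 → container 2  [load 1100/1200]
  300 → container 3 (new)  [load 300/1200]
  1000 → container 4 (new)  [load 1000/1200]
  800 → container 3  [load 1100/1200]
  200 → container 4  [load 1200/1200]
4 containers opened.

4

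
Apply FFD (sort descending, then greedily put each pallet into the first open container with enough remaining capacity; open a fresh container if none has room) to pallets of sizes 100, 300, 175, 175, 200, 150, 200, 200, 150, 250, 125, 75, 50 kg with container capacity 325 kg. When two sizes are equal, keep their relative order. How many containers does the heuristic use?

Sorted descending: 300, 250, 200, 200, 200, 175, 175, 150, 150, 125, 100, 75, 50.
  300 → container 1 (new)  [load 300/325]
  250 → container 2 (new)  [load 250/325]
  200 → container 3 (new)  [load 200/325]
  200 → container 4 (new)  [load 200/325]
  200 → container 5 (new)  [load 200/325]
  175 → container 6 (new)  [load 175/325]
  175 → container 7 (new)  [load 175/325]
  150 → container 6  [load 325/325]
  150 → container 7  [load 325/325]
  125 → container 3  [load 325/325]
  100 → container 4  [load 300/325]
  75 → container 2  [load 325/325]
  50 → container 5  [load 250/325]
7 containers opened.

7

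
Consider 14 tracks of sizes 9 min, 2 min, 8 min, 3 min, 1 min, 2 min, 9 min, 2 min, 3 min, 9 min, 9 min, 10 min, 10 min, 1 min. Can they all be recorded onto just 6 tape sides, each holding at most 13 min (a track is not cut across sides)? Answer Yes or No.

No

Total = 78 min; ⌈78/13⌉ = 6.
7 tracks each exceed half the capacity and cannot share a side, forcing at least 7 tape sides.
At least 7 tape sides are required, but only 6 are allowed.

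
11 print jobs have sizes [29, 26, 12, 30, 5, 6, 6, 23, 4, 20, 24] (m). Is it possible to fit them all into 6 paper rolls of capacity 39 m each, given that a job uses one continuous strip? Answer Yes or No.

A valid assignment using 6 paper rolls:
  roll 1: 30 + 6 = 36
  roll 2: 29 + 6 + 4 = 39
  roll 3: 26 + 12 = 38
  roll 4: 24 + 5 = 29
  roll 5: 23 = 23
  roll 6: 20 = 20
Every load is within 39 m, so 6 paper rolls suffice.

Yes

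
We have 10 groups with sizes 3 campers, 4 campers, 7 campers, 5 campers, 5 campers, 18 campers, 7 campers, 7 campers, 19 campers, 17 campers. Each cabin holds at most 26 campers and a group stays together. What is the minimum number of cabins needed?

4

Total = 19 + 18 + 17 + 7 + 7 + 7 + 5 + 5 + 4 + 3 = 92 campers.
Lower bound: ⌈92/26⌉ = 4 cabins.
A packing using 4 cabins:
  cabin 1: 19 + 7 = 26
  cabin 2: 18 + 7 = 25
  cabin 3: 17 + 7 = 24
  cabin 4: 5 + 5 + 4 + 3 = 17
This matches the lower bound, so 4 is optimal.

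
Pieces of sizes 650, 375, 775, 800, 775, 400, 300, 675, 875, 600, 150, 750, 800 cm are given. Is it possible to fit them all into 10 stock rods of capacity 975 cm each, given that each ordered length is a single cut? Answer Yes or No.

A valid assignment using 10 stock rods:
  stock rod 1: 875 = 875
  stock rod 2: 800 + 150 = 950
  stock rod 3: 800 = 800
  stock rod 4: 775 = 775
  stock rod 5: 775 = 775
  stock rod 6: 750 = 750
  stock rod 7: 675 + 300 = 975
  stock rod 8: 650 = 650
  stock rod 9: 600 + 375 = 975
  stock rod 10: 400 = 400
Every load is within 975 cm, so 10 stock rods suffice.

Yes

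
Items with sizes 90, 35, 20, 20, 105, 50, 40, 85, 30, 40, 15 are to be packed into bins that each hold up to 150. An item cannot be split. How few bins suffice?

4

Total = 105 + 90 + 85 + 50 + 40 + 40 + 35 + 30 + 20 + 20 + 15 = 530.
Lower bound: ⌈530/150⌉ = 4 bins.
A packing using 4 bins:
  bin 1: 105 + 40 = 145
  bin 2: 90 + 50 = 140
  bin 3: 85 + 40 + 20 = 145
  bin 4: 35 + 30 + 20 + 15 = 100
This matches the lower bound, so 4 is optimal.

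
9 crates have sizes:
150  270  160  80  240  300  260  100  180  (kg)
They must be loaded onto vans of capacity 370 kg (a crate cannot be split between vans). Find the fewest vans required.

Total = 300 + 270 + 260 + 240 + 180 + 160 + 150 + 100 + 80 = 1740 kg.
Lower bound: ⌈1740/370⌉ = 5 vans.
A packing using 6 vans:
  van 1: 300 = 300
  van 2: 270 + 100 = 370
  van 3: 260 + 80 = 340
  van 4: 240 = 240
  van 5: 180 + 160 = 340
  van 6: 150 = 150
No arrangement into 5 vans stays within capacity, so 6 is optimal.

6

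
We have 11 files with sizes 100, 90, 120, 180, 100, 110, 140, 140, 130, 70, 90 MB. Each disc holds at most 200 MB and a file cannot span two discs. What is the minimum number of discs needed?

8

Total = 180 + 140 + 140 + 130 + 120 + 110 + 100 + 100 + 90 + 90 + 70 = 1270 MB.
Lower bound: ⌈1270/200⌉ = 7 discs.
A packing using 8 discs:
  disc 1: 180 = 180
  disc 2: 140 = 140
  disc 3: 140 = 140
  disc 4: 130 + 70 = 200
  disc 5: 120 = 120
  disc 6: 110 + 90 = 200
  disc 7: 100 + 100 = 200
  disc 8: 90 = 90
No arrangement into 7 discs stays within capacity, so 8 is optimal.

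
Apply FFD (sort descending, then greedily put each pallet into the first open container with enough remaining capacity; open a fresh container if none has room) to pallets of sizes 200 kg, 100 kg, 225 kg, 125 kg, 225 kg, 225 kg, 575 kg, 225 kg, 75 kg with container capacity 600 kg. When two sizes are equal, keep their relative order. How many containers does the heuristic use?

Sorted descending: 575, 225, 225, 225, 225, 200, 125, 100, 75.
  575 → container 1 (new)  [load 575/600]
  225 → container 2 (new)  [load 225/600]
  225 → container 2  [load 450/600]
  225 → container 3 (new)  [load 225/600]
  225 → container 3  [load 450/600]
  200 → container 4 (new)  [load 200/600]
  125 → container 2  [load 575/600]
  100 → container 3  [load 550/600]
  75 → container 4  [load 275/600]
4 containers opened.

4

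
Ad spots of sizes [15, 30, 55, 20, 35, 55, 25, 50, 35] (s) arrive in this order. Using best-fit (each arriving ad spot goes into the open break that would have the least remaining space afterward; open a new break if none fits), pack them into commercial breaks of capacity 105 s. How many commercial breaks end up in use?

  15 → break 1 (new)  [load 15/105]
  30 → break 1  [load 45/105]
  55 → break 1  [load 100/105]
  20 → break 2 (new)  [load 20/105]
  35 → break 2  [load 55/105]
  55 → break 3 (new)  [load 55/105]
  25 → break 2  [load 80/105]
  50 → break 3  [load 105/105]
  35 → break 4 (new)  [load 35/105]
4 commercial breaks opened.

4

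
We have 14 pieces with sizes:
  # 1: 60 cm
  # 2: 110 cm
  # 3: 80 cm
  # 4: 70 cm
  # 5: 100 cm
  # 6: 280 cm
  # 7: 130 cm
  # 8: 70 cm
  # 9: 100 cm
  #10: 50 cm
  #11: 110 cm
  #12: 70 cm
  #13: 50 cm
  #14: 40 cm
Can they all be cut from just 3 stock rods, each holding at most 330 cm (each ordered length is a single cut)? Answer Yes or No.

No

Total = 1320 cm; ⌈1320/330⌉ = 4.
At least 4 stock rods are required, but only 3 are allowed.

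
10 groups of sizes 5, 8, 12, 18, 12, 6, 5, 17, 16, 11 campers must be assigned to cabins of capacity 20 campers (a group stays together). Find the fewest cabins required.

Total = 18 + 17 + 16 + 12 + 12 + 11 + 8 + 6 + 5 + 5 = 110 campers.
Lower bound: ⌈110/20⌉ = 6 cabins.
A packing using 7 cabins:
  cabin 1: 18 = 18
  cabin 2: 17 = 17
  cabin 3: 16 = 16
  cabin 4: 12 + 8 = 20
  cabin 5: 12 + 6 = 18
  cabin 6: 11 + 5 = 16
  cabin 7: 5 = 5
No arrangement into 6 cabins stays within capacity, so 7 is optimal.

7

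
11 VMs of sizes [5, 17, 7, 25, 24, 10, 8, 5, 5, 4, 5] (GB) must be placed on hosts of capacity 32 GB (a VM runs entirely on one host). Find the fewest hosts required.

Total = 25 + 24 + 17 + 10 + 8 + 7 + 5 + 5 + 5 + 5 + 4 = 115 GB.
Lower bound: ⌈115/32⌉ = 4 hosts.
A packing using 4 hosts:
  host 1: 25 + 7 = 32
  host 2: 24 + 8 = 32
  host 3: 17 + 10 + 5 = 32
  host 4: 5 + 5 + 5 + 4 = 19
This matches the lower bound, so 4 is optimal.

4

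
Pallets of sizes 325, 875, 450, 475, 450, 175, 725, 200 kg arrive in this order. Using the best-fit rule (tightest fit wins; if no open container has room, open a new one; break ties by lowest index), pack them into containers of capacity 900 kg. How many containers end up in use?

5

  325 → container 1 (new)  [load 325/900]
  875 → container 2 (new)  [load 875/900]
  450 → container 1  [load 775/900]
  475 → container 3 (new)  [load 475/900]
  450 → container 4 (new)  [load 450/900]
  175 → container 3  [load 650/900]
  725 → container 5 (new)  [load 725/900]
  200 → container 3  [load 850/900]
5 containers opened.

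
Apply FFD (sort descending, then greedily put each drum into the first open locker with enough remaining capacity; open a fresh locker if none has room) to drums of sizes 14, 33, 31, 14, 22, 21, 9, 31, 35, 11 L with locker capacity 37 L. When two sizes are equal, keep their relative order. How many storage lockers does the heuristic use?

7

Sorted descending: 35, 33, 31, 31, 22, 21, 14, 14, 11, 9.
  35 → locker 1 (new)  [load 35/37]
  33 → locker 2 (new)  [load 33/37]
  31 → locker 3 (new)  [load 31/37]
  31 → locker 4 (new)  [load 31/37]
  22 → locker 5 (new)  [load 22/37]
  21 → locker 6 (new)  [load 21/37]
  14 → locker 5  [load 36/37]
  14 → locker 6  [load 35/37]
  11 → locker 7 (new)  [load 11/37]
  9 → locker 7  [load 20/37]
7 storage lockers opened.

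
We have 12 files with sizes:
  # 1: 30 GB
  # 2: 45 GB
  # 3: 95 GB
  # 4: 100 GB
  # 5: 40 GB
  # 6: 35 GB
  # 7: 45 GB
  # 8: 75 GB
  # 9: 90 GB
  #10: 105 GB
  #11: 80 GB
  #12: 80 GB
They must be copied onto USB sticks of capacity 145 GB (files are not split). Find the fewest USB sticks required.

7

Total = 105 + 100 + 95 + 90 + 80 + 80 + 75 + 45 + 45 + 40 + 35 + 30 = 820 GB.
Lower bound: ⌈820/145⌉ = 6 USB sticks.
Also, 7 files each exceed 145/2 GB, and no two of those can share a USB stick, so at least 7 USB sticks are needed.
A packing using 7 USB sticks:
  USB stick 1: 105 + 40 = 145
  USB stick 2: 100 + 45 = 145
  USB stick 3: 95 + 45 = 140
  USB stick 4: 90 + 35 = 125
  USB stick 5: 80 + 30 = 110
  USB stick 6: 80 = 80
  USB stick 7: 75 = 75
This matches the lower bound, so 7 is optimal.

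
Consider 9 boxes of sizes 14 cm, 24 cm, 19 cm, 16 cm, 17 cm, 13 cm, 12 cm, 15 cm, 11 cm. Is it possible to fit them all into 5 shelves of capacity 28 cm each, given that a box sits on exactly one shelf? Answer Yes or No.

Total = 141 cm; ⌈141/28⌉ = 6.
At least 6 shelves are required, but only 5 are allowed.

No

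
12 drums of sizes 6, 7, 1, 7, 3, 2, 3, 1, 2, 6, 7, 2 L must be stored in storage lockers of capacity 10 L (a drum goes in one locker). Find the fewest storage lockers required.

Total = 7 + 7 + 7 + 6 + 6 + 3 + 3 + 2 + 2 + 2 + 1 + 1 = 47 L.
Lower bound: ⌈47/10⌉ = 5 storage lockers.
A packing using 5 storage lockers:
  locker 1: 7 + 3 = 10
  locker 2: 7 + 3 = 10
  locker 3: 7 + 2 + 1 = 10
  locker 4: 6 + 2 + 2 = 10
  locker 5: 6 + 1 = 7
This matches the lower bound, so 5 is optimal.

5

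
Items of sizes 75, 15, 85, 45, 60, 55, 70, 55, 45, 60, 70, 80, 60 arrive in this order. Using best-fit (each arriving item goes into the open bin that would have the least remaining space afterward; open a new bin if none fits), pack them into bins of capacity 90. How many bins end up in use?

11

  75 → bin 1 (new)  [load 75/90]
  15 → bin 1  [load 90/90]
  85 → bin 2 (new)  [load 85/90]
  45 → bin 3 (new)  [load 45/90]
  60 → bin 4 (new)  [load 60/90]
  55 → bin 5 (new)  [load 55/90]
  70 → bin 6 (new)  [load 70/90]
  55 → bin 7 (new)  [load 55/90]
  45 → bin 3  [load 90/90]
  60 → bin 8 (new)  [load 60/90]
  70 → bin 9 (new)  [load 70/90]
  80 → bin 10 (new)  [load 80/90]
  60 → bin 11 (new)  [load 60/90]
11 bins opened.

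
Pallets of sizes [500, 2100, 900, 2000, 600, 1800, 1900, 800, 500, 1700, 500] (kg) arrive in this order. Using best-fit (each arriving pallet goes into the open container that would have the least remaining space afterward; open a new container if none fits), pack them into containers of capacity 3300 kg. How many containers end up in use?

5

  500 → container 1 (new)  [load 500/3300]
  2100 → container 1  [load 2600/3300]
  900 → container 2 (new)  [load 900/3300]
  2000 → container 2  [load 2900/3300]
  600 → container 1  [load 3200/3300]
  1800 → container 3 (new)  [load 1800/3300]
  1900 → container 4 (new)  [load 1900/3300]
  800 → container 4  [load 2700/3300]
  500 → container 4  [load 3200/3300]
  1700 → container 5 (new)  [load 1700/3300]
  500 → container 3  [load 2300/3300]
5 containers opened.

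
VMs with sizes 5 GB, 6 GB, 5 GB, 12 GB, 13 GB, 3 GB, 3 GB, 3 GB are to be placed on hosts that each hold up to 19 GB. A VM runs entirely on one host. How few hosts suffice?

3

Total = 13 + 12 + 6 + 5 + 5 + 3 + 3 + 3 = 50 GB.
Lower bound: ⌈50/19⌉ = 3 hosts.
A packing using 3 hosts:
  host 1: 13 + 6 = 19
  host 2: 12 + 5 = 17
  host 3: 5 + 3 + 3 + 3 = 14
This matches the lower bound, so 3 is optimal.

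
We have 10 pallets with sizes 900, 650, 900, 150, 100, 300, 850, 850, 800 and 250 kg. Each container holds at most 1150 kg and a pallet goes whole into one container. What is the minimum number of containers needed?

Total = 900 + 900 + 850 + 850 + 800 + 650 + 300 + 250 + 150 + 100 = 5750 kg.
Lower bound: ⌈5750/1150⌉ = 5 containers.
Also, 6 pallets each exceed 575 kg, and no two of those can share a container, so at least 6 containers are needed.
A packing using 6 containers:
  container 1: 900 + 250 = 1150
  container 2: 900 + 150 + 100 = 1150
  container 3: 850 + 300 = 1150
  container 4: 850 = 850
  container 5: 800 = 800
  container 6: 650 = 650
This matches the lower bound, so 6 is optimal.

6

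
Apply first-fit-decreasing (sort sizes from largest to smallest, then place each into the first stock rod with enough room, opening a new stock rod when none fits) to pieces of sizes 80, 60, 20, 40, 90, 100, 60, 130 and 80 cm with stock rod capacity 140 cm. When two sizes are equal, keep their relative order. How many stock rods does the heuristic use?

Sorted descending: 130, 100, 90, 80, 80, 60, 60, 40, 20.
  130 → stock rod 1 (new)  [load 130/140]
  100 → stock rod 2 (new)  [load 100/140]
  90 → stock rod 3 (new)  [load 90/140]
  80 → stock rod 4 (new)  [load 80/140]
  80 → stock rod 5 (new)  [load 80/140]
  60 → stock rod 4  [load 140/140]
  60 → stock rod 5  [load 140/140]
  40 → stock rod 2  [load 140/140]
  20 → stock rod 3  [load 110/140]
5 stock rods opened.

5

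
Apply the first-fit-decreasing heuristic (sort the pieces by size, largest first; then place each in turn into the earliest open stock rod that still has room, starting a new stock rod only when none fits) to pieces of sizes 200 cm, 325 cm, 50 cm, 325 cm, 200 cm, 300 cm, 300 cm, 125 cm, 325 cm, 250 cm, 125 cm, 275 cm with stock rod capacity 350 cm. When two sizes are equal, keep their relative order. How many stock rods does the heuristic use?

Sorted descending: 325, 325, 325, 300, 300, 275, 250, 200, 200, 125, 125, 50.
  325 → stock rod 1 (new)  [load 325/350]
  325 → stock rod 2 (new)  [load 325/350]
  325 → stock rod 3 (new)  [load 325/350]
  300 → stock rod 4 (new)  [load 300/350]
  300 → stock rod 5 (new)  [load 300/350]
  275 → stock rod 6 (new)  [load 275/350]
  250 → stock rod 7 (new)  [load 250/350]
  200 → stock rod 8 (new)  [load 200/350]
  200 → stock rod 9 (new)  [load 200/350]
  125 → stock rod 8  [load 325/350]
  125 → stock rod 9  [load 325/350]
  50 → stock rod 4  [load 350/350]
9 stock rods opened.

9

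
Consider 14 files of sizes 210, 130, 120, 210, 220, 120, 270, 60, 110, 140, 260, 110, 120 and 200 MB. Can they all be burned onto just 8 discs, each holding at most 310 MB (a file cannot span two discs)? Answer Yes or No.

No

Total = 2280 MB; ⌈2280/310⌉ = 8.
The bound of 8 does not rule out 8, but exhaustive search shows no assignment into 8 discs of capacity 310 MB exists — the minimum is 9.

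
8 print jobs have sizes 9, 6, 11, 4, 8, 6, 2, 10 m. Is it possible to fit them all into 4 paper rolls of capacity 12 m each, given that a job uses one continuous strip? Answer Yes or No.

Total = 56 m; ⌈56/12⌉ = 5.
At least 5 paper rolls are required, but only 4 are allowed.

No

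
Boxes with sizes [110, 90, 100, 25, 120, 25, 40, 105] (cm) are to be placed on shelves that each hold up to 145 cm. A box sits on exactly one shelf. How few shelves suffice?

5

Total = 120 + 110 + 105 + 100 + 90 + 40 + 25 + 25 = 615 cm.
Lower bound: ⌈615/145⌉ = 5 shelves.
A packing using 5 shelves:
  shelf 1: 120 + 25 = 145
  shelf 2: 110 + 25 = 135
  shelf 3: 105 + 40 = 145
  shelf 4: 100 = 100
  shelf 5: 90 = 90
This matches the lower bound, so 5 is optimal.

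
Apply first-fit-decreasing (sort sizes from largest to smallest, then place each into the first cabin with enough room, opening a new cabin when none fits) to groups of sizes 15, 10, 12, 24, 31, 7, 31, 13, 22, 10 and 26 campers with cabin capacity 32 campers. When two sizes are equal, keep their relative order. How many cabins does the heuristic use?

Sorted descending: 31, 31, 26, 24, 22, 15, 13, 12, 10, 10, 7.
  31 → cabin 1 (new)  [load 31/32]
  31 → cabin 2 (new)  [load 31/32]
  26 → cabin 3 (new)  [load 26/32]
  24 → cabin 4 (new)  [load 24/32]
  22 → cabin 5 (new)  [load 22/32]
  15 → cabin 6 (new)  [load 15/32]
  13 → cabin 6  [load 28/32]
  12 → cabin 7 (new)  [load 12/32]
  10 → cabin 5  [load 32/32]
  10 → cabin 7  [load 22/32]
  7 → cabin 4  [load 31/32]
7 cabins opened.

7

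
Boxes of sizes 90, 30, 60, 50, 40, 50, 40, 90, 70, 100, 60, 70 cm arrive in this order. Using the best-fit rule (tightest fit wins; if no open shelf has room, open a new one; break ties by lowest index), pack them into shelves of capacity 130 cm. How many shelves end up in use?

  90 → shelf 1 (new)  [load 90/130]
  30 → shelf 1  [load 120/130]
  60 → shelf 2 (new)  [load 60/130]
  50 → shelf 2  [load 110/130]
  40 → shelf 3 (new)  [load 40/130]
  50 → shelf 3  [load 90/130]
  40 → shelf 3  [load 130/130]
  90 → shelf 4 (new)  [load 90/130]
  70 → shelf 5 (new)  [load 70/130]
  100 → shelf 6 (new)  [load 100/130]
  60 → shelf 5  [load 130/130]
  70 → shelf 7 (new)  [load 70/130]
7 shelves opened.

7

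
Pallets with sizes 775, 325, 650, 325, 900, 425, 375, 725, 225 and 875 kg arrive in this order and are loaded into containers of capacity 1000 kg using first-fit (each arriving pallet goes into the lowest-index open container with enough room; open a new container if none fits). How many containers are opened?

  775 → container 1 (new)  [load 775/1000]
  325 → container 2 (new)  [load 325/1000]
  650 → container 2  [load 975/1000]
  325 → container 3 (new)  [load 325/1000]
  900 → container 4 (new)  [load 900/1000]
  425 → container 3  [load 750/1000]
  375 → container 5 (new)  [load 375/1000]
  725 → container 6 (new)  [load 725/1000]
  225 → container 1  [load 1000/1000]
  875 → container 7 (new)  [load 875/1000]
7 containers opened.

7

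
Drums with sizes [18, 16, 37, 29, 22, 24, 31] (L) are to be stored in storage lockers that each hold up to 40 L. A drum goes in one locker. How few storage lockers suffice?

Total = 37 + 31 + 29 + 24 + 22 + 18 + 16 = 177 L.
Lower bound: ⌈177/40⌉ = 5 storage lockers.
A packing using 5 storage lockers:
  locker 1: 37 = 37
  locker 2: 31 = 31
  locker 3: 29 = 29
  locker 4: 24 + 16 = 40
  locker 5: 22 + 18 = 40
This matches the lower bound, so 5 is optimal.

5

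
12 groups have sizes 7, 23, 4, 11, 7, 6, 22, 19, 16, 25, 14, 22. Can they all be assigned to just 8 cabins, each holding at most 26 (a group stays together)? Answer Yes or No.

A valid assignment using 8 cabins:
  cabin 1: 25 = 25
  cabin 2: 23 = 23
  cabin 3: 22 + 4 = 26
  cabin 4: 22 = 22
  cabin 5: 19 + 7 = 26
  cabin 6: 16 + 7 = 23
  cabin 7: 14 + 11 = 25
  cabin 8: 6 = 6
Every load is within 26, so 8 cabins suffice.

Yes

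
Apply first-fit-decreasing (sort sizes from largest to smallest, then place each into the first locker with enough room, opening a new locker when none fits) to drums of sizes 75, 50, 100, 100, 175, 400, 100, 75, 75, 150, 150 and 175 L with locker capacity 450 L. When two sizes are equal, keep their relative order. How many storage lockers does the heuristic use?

4

Sorted descending: 400, 175, 175, 150, 150, 100, 100, 100, 75, 75, 75, 50.
  400 → locker 1 (new)  [load 400/450]
  175 → locker 2 (new)  [load 175/450]
  175 → locker 2  [load 350/450]
  150 → locker 3 (new)  [load 150/450]
  150 → locker 3  [load 300/450]
  100 → locker 2  [load 450/450]
  100 → locker 3  [load 400/450]
  100 → locker 4 (new)  [load 100/450]
  75 → locker 4  [load 175/450]
  75 → locker 4  [load 250/450]
  75 → locker 4  [load 325/450]
  50 → locker 1  [load 450/450]
4 storage lockers opened.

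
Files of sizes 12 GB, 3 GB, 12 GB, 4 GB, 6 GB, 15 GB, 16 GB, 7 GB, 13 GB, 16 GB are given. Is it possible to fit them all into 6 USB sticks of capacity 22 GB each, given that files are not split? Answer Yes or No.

A valid assignment using 6 USB sticks:
  USB stick 1: 16 + 6 = 22
  USB stick 2: 16 + 4 = 20
  USB stick 3: 15 + 7 = 22
  USB stick 4: 13 + 3 = 16
  USB stick 5: 12 = 12
  USB stick 6: 12 = 12
Every load is within 22 GB, so 6 USB sticks suffice.

Yes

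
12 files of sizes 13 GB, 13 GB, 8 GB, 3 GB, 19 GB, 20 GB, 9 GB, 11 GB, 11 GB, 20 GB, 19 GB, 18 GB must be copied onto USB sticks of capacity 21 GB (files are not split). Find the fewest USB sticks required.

Total = 20 + 20 + 19 + 19 + 18 + 13 + 13 + 11 + 11 + 9 + 8 + 3 = 164 GB.
Lower bound: ⌈164/21⌉ = 8 USB sticks.
Also, 9 files each exceed 21/2 GB, and no two of those can share a USB stick, so at least 9 USB sticks are needed.
A packing using 9 USB sticks:
  USB stick 1: 20 = 20
  USB stick 2: 20 = 20
  USB stick 3: 19 = 19
  USB stick 4: 19 = 19
  USB stick 5: 18 + 3 = 21
  USB stick 6: 13 + 8 = 21
  USB stick 7: 13 = 13
  USB stick 8: 11 + 9 = 20
  USB stick 9: 11 = 11
This matches the lower bound, so 9 is optimal.

9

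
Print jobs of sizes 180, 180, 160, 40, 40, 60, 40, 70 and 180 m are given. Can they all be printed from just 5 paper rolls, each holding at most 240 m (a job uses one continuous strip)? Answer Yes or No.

Yes

A valid assignment using 5 paper rolls:
  roll 1: 180 + 60 = 240
  roll 2: 180 + 40 = 220
  roll 3: 180 + 40 = 220
  roll 4: 160 + 70 = 230
  roll 5: 40 = 40
Every load is within 240 m, so 5 paper rolls suffice.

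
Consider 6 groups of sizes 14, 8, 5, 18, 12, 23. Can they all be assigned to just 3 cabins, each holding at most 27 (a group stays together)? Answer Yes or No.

No

Total = 80; ⌈80/27⌉ = 3.
The bound of 3 does not rule out 3, but exhaustive search shows no assignment into 3 cabins of capacity 27 exists — the minimum is 4.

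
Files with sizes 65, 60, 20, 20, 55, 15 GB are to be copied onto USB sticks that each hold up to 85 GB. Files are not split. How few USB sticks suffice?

3

Total = 65 + 60 + 55 + 20 + 20 + 15 = 235 GB.
Lower bound: ⌈235/85⌉ = 3 USB sticks.
A packing using 3 USB sticks:
  USB stick 1: 65 + 20 = 85
  USB stick 2: 60 + 20 = 80
  USB stick 3: 55 + 15 = 70
This matches the lower bound, so 3 is optimal.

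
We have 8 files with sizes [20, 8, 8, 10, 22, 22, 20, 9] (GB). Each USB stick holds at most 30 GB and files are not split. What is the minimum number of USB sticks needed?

4

Total = 22 + 22 + 20 + 20 + 10 + 9 + 8 + 8 = 119 GB.
Lower bound: ⌈119/30⌉ = 4 USB sticks.
A packing using 4 USB sticks:
  USB stick 1: 22 + 8 = 30
  USB stick 2: 22 + 8 = 30
  USB stick 3: 20 + 10 = 30
  USB stick 4: 20 + 9 = 29
This matches the lower bound, so 4 is optimal.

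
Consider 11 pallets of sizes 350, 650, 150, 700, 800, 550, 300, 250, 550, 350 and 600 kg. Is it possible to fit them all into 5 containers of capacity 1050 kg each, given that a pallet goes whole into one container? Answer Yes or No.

No

Total = 5250 kg; ⌈5250/1050⌉ = 5.
6 pallets each exceed half the capacity and cannot share a container, forcing at least 6 containers.
At least 6 containers are required, but only 5 are allowed.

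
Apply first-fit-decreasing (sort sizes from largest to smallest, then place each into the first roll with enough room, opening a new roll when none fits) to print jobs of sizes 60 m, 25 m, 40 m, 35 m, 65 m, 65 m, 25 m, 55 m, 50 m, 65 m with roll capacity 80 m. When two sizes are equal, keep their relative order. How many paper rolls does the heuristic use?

7

Sorted descending: 65, 65, 65, 60, 55, 50, 40, 35, 25, 25.
  65 → roll 1 (new)  [load 65/80]
  65 → roll 2 (new)  [load 65/80]
  65 → roll 3 (new)  [load 65/80]
  60 → roll 4 (new)  [load 60/80]
  55 → roll 5 (new)  [load 55/80]
  50 → roll 6 (new)  [load 50/80]
  40 → roll 7 (new)  [load 40/80]
  35 → roll 7  [load 75/80]
  25 → roll 5  [load 80/80]
  25 → roll 6  [load 75/80]
7 paper rolls opened.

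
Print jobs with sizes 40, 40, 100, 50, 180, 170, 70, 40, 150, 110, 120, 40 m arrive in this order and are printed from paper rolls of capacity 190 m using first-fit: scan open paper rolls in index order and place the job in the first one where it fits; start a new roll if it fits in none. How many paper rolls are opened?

  40 → roll 1 (new)  [load 40/190]
  40 → roll 1  [load 80/190]
  100 → roll 1  [load 180/190]
  50 → roll 2 (new)  [load 50/190]
  180 → roll 3 (new)  [load 180/190]
  170 → roll 4 (new)  [load 170/190]
  70 → roll 2  [load 120/190]
  40 → roll 2  [load 160/190]
  150 → roll 5 (new)  [load 150/190]
  110 → roll 6 (new)  [load 110/190]
  120 → roll 7 (new)  [load 120/190]
  40 → roll 5  [load 190/190]
7 paper rolls opened.

7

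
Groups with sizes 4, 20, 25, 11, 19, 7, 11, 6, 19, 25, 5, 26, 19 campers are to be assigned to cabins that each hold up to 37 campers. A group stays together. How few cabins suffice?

Total = 26 + 25 + 25 + 20 + 19 + 19 + 19 + 11 + 11 + 7 + 6 + 5 + 4 = 197 campers.
Lower bound: ⌈197/37⌉ = 6 cabins.
Also, 7 groups each exceed 37/2 campers, and no two of those can share a cabin, so at least 7 cabins are needed.
A packing using 7 cabins:
  cabin 1: 26 + 11 = 37
  cabin 2: 25 + 11 = 36
  cabin 3: 25 + 7 + 5 = 37
  cabin 4: 20 + 6 + 4 = 30
  cabin 5: 19 = 19
  cabin 6: 19 = 19
  cabin 7: 19 = 19
This matches the lower bound, so 7 is optimal.

7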